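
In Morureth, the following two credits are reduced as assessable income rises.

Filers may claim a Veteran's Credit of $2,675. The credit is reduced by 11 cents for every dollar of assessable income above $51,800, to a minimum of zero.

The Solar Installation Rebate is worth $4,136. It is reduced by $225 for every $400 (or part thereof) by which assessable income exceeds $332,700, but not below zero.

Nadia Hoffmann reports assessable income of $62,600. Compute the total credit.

$5,623

Veteran's Credit: 11% of the $10,800 excess over $51,800 is $1,188; credit = $2,675 − $1,188 = $1,487.
Solar Installation Rebate: $62,600 is at or below the $332,700 threshold, so the full $4,136 applies.
Total: $1,487 + $4,136 = $5,623.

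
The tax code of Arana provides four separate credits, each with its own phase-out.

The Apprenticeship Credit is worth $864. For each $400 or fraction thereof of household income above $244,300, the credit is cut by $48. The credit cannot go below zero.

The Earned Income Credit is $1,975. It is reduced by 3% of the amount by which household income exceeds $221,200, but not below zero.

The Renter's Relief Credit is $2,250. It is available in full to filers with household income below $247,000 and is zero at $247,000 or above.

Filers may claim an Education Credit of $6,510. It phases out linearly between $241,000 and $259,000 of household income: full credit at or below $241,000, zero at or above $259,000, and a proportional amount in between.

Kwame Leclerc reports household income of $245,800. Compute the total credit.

Apprenticeship Credit: income exceeds $244,300 by $1,500, which is 4 full-or-partial $400 increments; reduction = 4 × $48 = $192, leaving $672.
Earned Income Credit: 3% of the $24,600 excess over $221,200 is $738; credit = $1,975 − $738 = $1,237.
Renter's Relief Credit: $245,800 is below the $247,000 cutoff, so the full $2,250 applies.
Education Credit: $245,800 is $4,800 into a $18,000 phase-out range, leaving 13,200/18,000 of the credit: $6,510 × 13,200/18,000 = $4,774.
Total: $672 + $1,237 + $2,250 + $4,774 = $8,933.

$8,933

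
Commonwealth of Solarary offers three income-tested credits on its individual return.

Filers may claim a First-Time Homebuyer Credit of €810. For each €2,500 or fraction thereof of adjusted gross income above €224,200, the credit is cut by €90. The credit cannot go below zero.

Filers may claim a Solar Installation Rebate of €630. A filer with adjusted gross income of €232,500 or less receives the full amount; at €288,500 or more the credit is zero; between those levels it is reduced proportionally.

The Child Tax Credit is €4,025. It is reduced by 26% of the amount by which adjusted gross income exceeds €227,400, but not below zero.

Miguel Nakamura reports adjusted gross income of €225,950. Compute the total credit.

€5,375

First-Time Homebuyer Credit: income exceeds €224,200 by €1,750, which is 1 full-or-partial €2,500 increment; reduction = 1 × €90 = €90, leaving €720.
Solar Installation Rebate: €225,950 is at or below the €232,500 threshold, so the full €630 applies.
Child Tax Credit: €225,950 is at or below the €227,400 threshold, so the full €4,025 applies.
Total: €720 + €630 + €4,025 = €5,375.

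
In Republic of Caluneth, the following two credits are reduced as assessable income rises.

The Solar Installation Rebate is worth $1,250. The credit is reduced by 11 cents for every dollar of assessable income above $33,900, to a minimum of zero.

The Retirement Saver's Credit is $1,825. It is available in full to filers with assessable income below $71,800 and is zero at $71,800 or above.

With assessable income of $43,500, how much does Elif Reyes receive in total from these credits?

$2,019

Solar Installation Rebate: 11% of the $9,600 excess over $33,900 is $1,056; credit = $1,250 − $1,056 = $194.
Retirement Saver's Credit: $43,500 is below the $71,800 cutoff, so the full $1,825 applies.
Total: $194 + $1,825 = $2,019.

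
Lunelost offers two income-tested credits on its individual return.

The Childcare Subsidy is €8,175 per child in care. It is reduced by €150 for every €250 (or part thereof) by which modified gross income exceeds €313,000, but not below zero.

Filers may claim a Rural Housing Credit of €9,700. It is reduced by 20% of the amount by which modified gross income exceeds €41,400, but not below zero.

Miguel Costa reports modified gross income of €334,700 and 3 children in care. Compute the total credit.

Childcare Subsidy: base = 3 × €8,175 = €24,525. income exceeds €313,000 by €21,700, which is 87 full-or-partial €250 increments; reduction = 87 × €150 = €13,050, leaving €11,475.
Rural Housing Credit: 20% of the €293,300 excess over €41,400 is €58,660 ≥ base, so the credit is €0.
Total: €11,475 + €0 = €11,475.

€11,475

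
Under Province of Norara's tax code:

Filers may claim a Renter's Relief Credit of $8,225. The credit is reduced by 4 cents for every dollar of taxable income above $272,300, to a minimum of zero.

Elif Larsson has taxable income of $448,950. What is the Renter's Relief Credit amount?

Renter's Relief Credit: 4% of the $176,650 excess over $272,300 is $7,066; credit = $8,225 − $7,066 = $1,159.

$1,159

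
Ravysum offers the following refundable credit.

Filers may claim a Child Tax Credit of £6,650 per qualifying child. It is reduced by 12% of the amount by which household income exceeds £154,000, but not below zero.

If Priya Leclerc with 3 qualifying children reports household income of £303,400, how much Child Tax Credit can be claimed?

£2,022

Child Tax Credit: base = 3 × £6,650 = £19,950. 12% of the £149,400 excess over £154,000 is £17,928; credit = £19,950 − £17,928 = £2,022.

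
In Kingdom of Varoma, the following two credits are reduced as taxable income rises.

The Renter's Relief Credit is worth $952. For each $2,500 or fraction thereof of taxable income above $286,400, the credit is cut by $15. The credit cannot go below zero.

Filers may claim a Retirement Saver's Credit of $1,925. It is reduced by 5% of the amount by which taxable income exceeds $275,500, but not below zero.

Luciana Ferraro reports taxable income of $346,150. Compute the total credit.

Renter's Relief Credit: income exceeds $286,400 by $59,750, which is 24 full-or-partial $2,500 increments; reduction = 24 × $15 = $360, leaving $592.
Retirement Saver's Credit: 5% of the $70,650 excess over $275,500 is $3,532.50 ≥ base, so the credit is $0.
Total: $592 + $0 = $592.

$592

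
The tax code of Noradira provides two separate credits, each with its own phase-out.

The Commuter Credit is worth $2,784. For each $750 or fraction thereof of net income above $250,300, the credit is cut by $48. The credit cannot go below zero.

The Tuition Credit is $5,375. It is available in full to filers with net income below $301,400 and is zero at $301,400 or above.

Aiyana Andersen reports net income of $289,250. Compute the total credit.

$5,663

Commuter Credit: income exceeds $250,300 by $38,950, which is 52 full-or-partial $750 increments; reduction = 52 × $48 = $2,496, leaving $288.
Tuition Credit: $289,250 is below the $301,400 cutoff, so the full $5,375 applies.
Total: $288 + $5,375 = $5,663.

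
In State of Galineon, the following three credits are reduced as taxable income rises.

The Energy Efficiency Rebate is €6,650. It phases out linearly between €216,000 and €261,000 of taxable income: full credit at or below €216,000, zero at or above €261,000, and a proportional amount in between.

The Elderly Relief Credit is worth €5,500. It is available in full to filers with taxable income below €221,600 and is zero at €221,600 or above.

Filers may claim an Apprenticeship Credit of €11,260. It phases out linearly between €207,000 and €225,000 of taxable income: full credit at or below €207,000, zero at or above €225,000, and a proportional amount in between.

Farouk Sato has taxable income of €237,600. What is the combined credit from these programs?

Energy Efficiency Rebate: €237,600 is €21,600 into a €45,000 phase-out range, leaving 23,400/45,000 of the credit: €6,650 × 23,400/45,000 = €3,458.
Elderly Relief Credit: €237,600 meets or exceeds the €221,600 cutoff, so the credit is €0.
Apprenticeship Credit: €237,600 is at or above €225,000, so the credit is €0.
Total: €3,458 + €0 + €0 = €3,458.

€3,458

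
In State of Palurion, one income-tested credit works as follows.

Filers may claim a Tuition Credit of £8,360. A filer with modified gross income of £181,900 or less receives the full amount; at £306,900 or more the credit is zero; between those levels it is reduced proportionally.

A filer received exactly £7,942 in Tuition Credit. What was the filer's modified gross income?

£7,942 is 7,942/8,360 of the full £8,360, so 418/8,360 of the £125,000 range has been used: income = £181,900 + £125,000 × 418/8,360 = £188,150.

£188,150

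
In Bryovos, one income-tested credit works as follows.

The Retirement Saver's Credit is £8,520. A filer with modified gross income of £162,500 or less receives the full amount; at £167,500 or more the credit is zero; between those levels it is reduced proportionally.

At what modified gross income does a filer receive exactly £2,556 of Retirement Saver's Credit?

£2,556 is 2,556/8,520 of the full £8,520, so 5,964/8,520 of the £5,000 range has been used: income = £162,500 + £5,000 × 5,964/8,520 = £166,000.

£166,000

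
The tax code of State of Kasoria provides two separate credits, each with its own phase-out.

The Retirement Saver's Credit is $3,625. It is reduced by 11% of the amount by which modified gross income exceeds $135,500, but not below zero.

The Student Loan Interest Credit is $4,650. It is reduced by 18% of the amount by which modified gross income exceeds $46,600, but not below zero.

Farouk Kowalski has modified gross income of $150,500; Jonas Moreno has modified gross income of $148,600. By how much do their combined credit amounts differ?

$209

Farouk ($150,500): Retirement Saver's Credit: 11% of the $15,000 excess over $135,500 is $1,650; credit = $3,625 − $1,650 = $1,975. Student Loan Interest Credit: 18% of the $103,900 excess over $46,600 is $18,702 ≥ base, so the credit is $0. total $1,975 + $0 = $1,975
Jonas ($148,600): Retirement Saver's Credit: 11% of the $13,100 excess over $135,500 is $1,441; credit = $3,625 − $1,441 = $2,184. Student Loan Interest Credit: 18% of the $102,000 excess over $46,600 is $18,360 ≥ base, so the credit is $0. total $2,184 + $0 = $2,184
Difference: |$1,975 − $2,184| = $209.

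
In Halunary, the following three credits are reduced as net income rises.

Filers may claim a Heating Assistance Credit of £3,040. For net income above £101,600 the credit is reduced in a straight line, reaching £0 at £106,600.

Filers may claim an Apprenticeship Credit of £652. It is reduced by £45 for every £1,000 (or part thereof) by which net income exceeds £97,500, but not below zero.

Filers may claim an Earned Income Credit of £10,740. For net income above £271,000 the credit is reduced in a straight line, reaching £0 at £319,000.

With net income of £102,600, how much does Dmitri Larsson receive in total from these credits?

Heating Assistance Credit: £102,600 is £1,000 into a £5,000 phase-out range, leaving 4,000/5,000 of the credit: £3,040 × 4,000/5,000 = £2,432.
Apprenticeship Credit: income exceeds £97,500 by £5,100, which is 6 full-or-partial £1,000 increments; reduction = 6 × £45 = £270, leaving £382.
Earned Income Credit: £102,600 is at or below the £271,000 threshold, so the full £10,740 applies.
Total: £2,432 + £382 + £10,740 = £13,554.

£13,554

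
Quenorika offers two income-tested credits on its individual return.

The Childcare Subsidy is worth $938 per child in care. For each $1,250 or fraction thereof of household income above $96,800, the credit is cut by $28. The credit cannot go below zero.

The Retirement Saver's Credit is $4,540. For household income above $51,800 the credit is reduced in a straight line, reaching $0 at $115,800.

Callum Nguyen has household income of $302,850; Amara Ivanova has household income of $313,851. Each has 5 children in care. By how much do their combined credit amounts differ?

$70

Callum ($302,850): Childcare Subsidy: base = 5 × $938 = $4,690. income exceeds $96,800 by $206,050, which is 165 full-or-partial $1,250 increments; reduction = 165 × $28 = $4,620, leaving $70. Retirement Saver's Credit: $302,850 is at or above $115,800, so the credit is $0. total $70 + $0 = $70
Amara ($313,851): Childcare Subsidy: base = 5 × $938 = $4,690. income exceeds $96,800 by $217,051 → 174 increments × $28 = $4,872 ≥ base, so the credit is $0. Retirement Saver's Credit: $313,851 is at or above $115,800, so the credit is $0. total $0 + $0 = $0
Difference: |$70 − $0| = $70.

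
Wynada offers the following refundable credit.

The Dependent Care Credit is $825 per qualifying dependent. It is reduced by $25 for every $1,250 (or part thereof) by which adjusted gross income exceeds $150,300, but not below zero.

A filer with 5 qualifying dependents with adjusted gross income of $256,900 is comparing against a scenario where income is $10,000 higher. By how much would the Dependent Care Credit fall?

At $256,900 — base = 5 × $825 = $4,125. income exceeds $150,300 by $106,600, which is 86 full-or-partial $1,250 increments; reduction = 86 × $25 = $2,150, leaving $1,975.
At $266,900 — base = 5 × $825 = $4,125. income exceeds $150,300 by $116,600, which is 94 full-or-partial $1,250 increments; reduction = 94 × $25 = $2,350, leaving $1,775.
Lost: $1,975 − $1,775 = $200.

$200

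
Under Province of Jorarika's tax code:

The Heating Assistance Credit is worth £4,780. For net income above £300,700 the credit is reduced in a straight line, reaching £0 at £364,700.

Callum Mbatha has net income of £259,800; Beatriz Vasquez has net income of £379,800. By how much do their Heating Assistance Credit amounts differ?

£4,780

Callum (£259,800): Heating Assistance Credit: £259,800 is at or below the £300,700 threshold, so the full £4,780 applies.
Beatriz (£379,800): Heating Assistance Credit: £379,800 is at or above £364,700, so the credit is £0.
Difference: |£4,780 − £0| = £4,780.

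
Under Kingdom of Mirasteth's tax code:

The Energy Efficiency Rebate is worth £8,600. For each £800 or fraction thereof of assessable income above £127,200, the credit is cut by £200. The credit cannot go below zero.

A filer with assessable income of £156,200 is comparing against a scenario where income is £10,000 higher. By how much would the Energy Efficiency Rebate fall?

£1,200

At £156,200 — income exceeds £127,200 by £29,000, which is 37 full-or-partial £800 increments; reduction = 37 × £200 = £7,400, leaving £1,200.
At £166,200 — income exceeds £127,200 by £39,000 → 49 increments × £200 = £9,800 ≥ base, so the credit is £0.
Lost: £1,200 − £0 = £1,200.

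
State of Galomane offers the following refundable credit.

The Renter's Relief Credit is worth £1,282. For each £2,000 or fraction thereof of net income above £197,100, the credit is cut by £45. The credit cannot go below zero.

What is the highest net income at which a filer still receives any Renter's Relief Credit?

After 28 increments the reduction is 28 × £45 = £1,260, leaving £22; one more increment wipes it out. Increment 28 ends at excess 28 × £2,000 = £56,000, so the highest qualifying income is £197,100 + £56,000 = £253,100.

£253,100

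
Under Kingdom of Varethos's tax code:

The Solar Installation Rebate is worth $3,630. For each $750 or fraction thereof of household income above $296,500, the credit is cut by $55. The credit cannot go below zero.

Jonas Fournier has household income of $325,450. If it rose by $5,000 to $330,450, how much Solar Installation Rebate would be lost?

$385

At $325,450 — income exceeds $296,500 by $28,950, which is 39 full-or-partial $750 increments; reduction = 39 × $55 = $2,145, leaving $1,485.
At $330,450 — income exceeds $296,500 by $33,950, which is 46 full-or-partial $750 increments; reduction = 46 × $55 = $2,530, leaving $1,100.
Lost: $1,485 − $1,100 = $385.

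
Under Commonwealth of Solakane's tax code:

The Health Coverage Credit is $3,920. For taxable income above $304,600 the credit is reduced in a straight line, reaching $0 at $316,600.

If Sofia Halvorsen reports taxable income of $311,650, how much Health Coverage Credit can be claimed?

Health Coverage Credit: $311,650 is $7,050 into a $12,000 phase-out range, leaving 4,950/12,000 of the credit: $3,920 × 4,950/12,000 = $1,617.

$1,617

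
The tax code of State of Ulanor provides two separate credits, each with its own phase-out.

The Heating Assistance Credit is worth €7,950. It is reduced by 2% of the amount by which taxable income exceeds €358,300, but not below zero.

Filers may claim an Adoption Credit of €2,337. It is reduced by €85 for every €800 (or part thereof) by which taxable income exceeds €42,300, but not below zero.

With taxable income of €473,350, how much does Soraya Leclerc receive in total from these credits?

Heating Assistance Credit: 2% of the €115,050 excess over €358,300 is €2,301; credit = €7,950 − €2,301 = €5,649.
Adoption Credit: income exceeds €42,300 by €431,050 → 539 increments × €85 = €45,815 ≥ base, so the credit is €0.
Total: €5,649 + €0 = €5,649.

€5,649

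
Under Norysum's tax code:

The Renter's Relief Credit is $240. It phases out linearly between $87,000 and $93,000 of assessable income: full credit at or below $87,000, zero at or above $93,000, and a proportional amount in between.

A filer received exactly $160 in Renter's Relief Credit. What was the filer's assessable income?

$160 is 160/240 of the full $240, so 80/240 of the $6,000 range has been used: income = $87,000 + $6,000 × 80/240 = $89,000.

$89,000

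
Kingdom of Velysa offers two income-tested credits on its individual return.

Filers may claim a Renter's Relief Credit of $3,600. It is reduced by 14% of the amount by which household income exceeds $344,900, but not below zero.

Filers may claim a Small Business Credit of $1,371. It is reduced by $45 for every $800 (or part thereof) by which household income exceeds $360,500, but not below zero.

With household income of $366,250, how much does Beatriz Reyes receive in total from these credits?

Renter's Relief Credit: 14% of the $21,350 excess over $344,900 is $2,989; credit = $3,600 − $2,989 = $611.
Small Business Credit: income exceeds $360,500 by $5,750, which is 8 full-or-partial $800 increments; reduction = 8 × $45 = $360, leaving $1,011.
Total: $611 + $1,011 = $1,622.

$1,622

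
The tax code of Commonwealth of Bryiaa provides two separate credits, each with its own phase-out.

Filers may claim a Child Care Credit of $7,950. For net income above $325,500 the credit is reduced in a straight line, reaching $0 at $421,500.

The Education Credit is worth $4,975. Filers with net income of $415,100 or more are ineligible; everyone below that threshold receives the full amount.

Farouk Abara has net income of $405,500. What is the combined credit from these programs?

Child Care Credit: $405,500 is $80,000 into a $96,000 phase-out range, leaving 16,000/96,000 of the credit: $7,950 × 16,000/96,000 = $1,325.
Education Credit: $405,500 is below the $415,100 cutoff, so the full $4,975 applies.
Total: $1,325 + $4,975 = $6,300.

$6,300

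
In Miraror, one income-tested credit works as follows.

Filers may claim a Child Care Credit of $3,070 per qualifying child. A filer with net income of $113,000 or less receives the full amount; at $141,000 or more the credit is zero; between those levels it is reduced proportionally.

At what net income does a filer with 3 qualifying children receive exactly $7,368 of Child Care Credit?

$118,600

Full credit = 3 × $3,070 = $9,210.
$7,368 is 7,368/9,210 of the full $9,210, so 1,842/9,210 of the $28,000 range has been used: income = $113,000 + $28,000 × 1,842/9,210 = $118,600.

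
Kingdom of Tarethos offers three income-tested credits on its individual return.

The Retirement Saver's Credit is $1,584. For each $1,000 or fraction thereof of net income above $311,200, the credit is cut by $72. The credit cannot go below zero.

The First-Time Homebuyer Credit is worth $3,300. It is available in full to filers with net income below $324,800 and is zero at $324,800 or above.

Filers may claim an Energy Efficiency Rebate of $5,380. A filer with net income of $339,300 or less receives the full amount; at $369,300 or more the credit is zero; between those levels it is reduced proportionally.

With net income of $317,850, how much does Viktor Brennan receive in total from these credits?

Retirement Saver's Credit: income exceeds $311,200 by $6,650, which is 7 full-or-partial $1,000 increments; reduction = 7 × $72 = $504, leaving $1,080.
First-Time Homebuyer Credit: $317,850 is below the $324,800 cutoff, so the full $3,300 applies.
Energy Efficiency Rebate: $317,850 is at or below the $339,300 threshold, so the full $5,380 applies.
Total: $1,080 + $3,300 + $5,380 = $9,760.

$9,760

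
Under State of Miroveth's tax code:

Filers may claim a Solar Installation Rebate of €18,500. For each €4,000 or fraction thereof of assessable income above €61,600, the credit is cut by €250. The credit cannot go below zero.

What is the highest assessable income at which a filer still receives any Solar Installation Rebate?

€353,600

After 73 increments the reduction is 73 × €250 = €18,250, leaving €250; one more increment wipes it out. Increment 73 ends at excess 73 × €4,000 = €292,000, so the highest qualifying income is €61,600 + €292,000 = €353,600.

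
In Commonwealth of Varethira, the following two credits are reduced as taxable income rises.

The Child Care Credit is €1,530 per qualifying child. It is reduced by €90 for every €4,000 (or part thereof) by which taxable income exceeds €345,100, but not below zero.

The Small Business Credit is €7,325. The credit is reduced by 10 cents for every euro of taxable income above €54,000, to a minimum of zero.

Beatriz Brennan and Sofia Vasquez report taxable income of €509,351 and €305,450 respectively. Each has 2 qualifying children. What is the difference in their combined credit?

€3,060

Beatriz (€509,351): Child Care Credit: base = 2 × €1,530 = €3,060. income exceeds €345,100 by €164,251 → 42 increments × €90 = €3,780 ≥ base, so the credit is €0. Small Business Credit: 10% of the €455,351 excess over €54,000 is €45,535.10 ≥ base, so the credit is €0. total €0 + €0 = €0
Sofia (€305,450): Child Care Credit: base = 2 × €1,530 = €3,060. €305,450 is at or below the €345,100 threshold, so the full €3,060 applies. Small Business Credit: 10% of the €251,450 excess over €54,000 is €25,145 ≥ base, so the credit is €0. total €3,060 + €0 = €3,060
Difference: |€0 − €3,060| = €3,060.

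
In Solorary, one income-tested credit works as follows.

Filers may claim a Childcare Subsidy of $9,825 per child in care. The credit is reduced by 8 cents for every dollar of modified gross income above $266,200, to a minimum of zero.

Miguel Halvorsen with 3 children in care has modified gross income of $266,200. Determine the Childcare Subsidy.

$29,475

Childcare Subsidy: base = 3 × $9,825 = $29,475. $266,200 is at or below the $266,200 threshold, so the full $29,475 applies.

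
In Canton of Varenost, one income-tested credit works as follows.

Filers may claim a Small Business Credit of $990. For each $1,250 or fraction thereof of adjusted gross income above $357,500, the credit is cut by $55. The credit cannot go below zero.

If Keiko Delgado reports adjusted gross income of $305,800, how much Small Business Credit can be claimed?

$990

Small Business Credit: $305,800 is at or below the $357,500 threshold, so the full $990 applies.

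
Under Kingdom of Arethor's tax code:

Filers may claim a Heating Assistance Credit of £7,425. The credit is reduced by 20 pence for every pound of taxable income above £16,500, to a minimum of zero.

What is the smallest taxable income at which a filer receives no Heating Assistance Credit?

£53,625

The credit falls by 20% of each pound above £16,500, so it reaches zero when the excess is £7,425 / 20% = £37,125: income = £16,500 + £37,125 = £53,625.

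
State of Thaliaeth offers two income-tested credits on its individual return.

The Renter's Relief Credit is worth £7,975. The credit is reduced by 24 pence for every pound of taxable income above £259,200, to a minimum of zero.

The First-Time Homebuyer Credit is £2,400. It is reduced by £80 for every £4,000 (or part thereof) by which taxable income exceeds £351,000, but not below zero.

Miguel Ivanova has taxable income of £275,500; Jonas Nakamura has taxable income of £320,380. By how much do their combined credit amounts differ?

£4,063

Miguel (£275,500): Renter's Relief Credit: 24% of the £16,300 excess over £259,200 is £3,912; credit = £7,975 − £3,912 = £4,063. First-Time Homebuyer Credit: £275,500 is at or below the £351,000 threshold, so the full £2,400 applies. total £4,063 + £2,400 = £6,463
Jonas (£320,380): Renter's Relief Credit: 24% of the £61,180 excess over £259,200 is £14,683.20 ≥ base, so the credit is £0. First-Time Homebuyer Credit: £320,380 is at or below the £351,000 threshold, so the full £2,400 applies. total £0 + £2,400 = £2,400
Difference: |£6,463 − £2,400| = £4,063.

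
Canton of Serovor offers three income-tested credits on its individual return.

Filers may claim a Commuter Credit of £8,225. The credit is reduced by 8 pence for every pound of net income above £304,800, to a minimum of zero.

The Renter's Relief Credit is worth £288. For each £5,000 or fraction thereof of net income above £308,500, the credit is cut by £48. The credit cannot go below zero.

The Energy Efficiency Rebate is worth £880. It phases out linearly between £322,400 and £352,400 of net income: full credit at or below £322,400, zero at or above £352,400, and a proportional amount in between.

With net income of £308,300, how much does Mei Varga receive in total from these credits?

Commuter Credit: 8% of the £3,500 excess over £304,800 is £280; credit = £8,225 − £280 = £7,945.
Renter's Relief Credit: £308,300 is at or below the £308,500 threshold, so the full £288 applies.
Energy Efficiency Rebate: £308,300 is at or below the £322,400 threshold, so the full £880 applies.
Total: £7,945 + £288 + £880 = £9,113.

£9,113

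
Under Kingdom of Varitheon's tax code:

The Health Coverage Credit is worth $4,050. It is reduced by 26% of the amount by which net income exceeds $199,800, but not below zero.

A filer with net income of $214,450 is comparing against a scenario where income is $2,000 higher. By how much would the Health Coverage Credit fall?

$241

At $214,450 — 26% of the $14,650 excess over $199,800 is $3,809; credit = $4,050 − $3,809 = $241.
At $216,450 — 26% of the $16,650 excess over $199,800 is $4,329 ≥ base, so the credit is $0.
Lost: $241 − $0 = $241.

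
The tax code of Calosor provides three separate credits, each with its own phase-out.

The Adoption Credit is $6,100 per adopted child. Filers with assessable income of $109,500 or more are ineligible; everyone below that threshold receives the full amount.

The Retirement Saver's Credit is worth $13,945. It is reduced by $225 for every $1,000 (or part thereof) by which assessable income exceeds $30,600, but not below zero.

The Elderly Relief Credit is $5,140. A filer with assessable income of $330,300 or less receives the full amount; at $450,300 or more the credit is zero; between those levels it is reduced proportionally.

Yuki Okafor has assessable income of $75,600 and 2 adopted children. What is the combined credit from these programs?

Adoption Credit: base = 2 × $6,100 = $12,200. $75,600 is below the $109,500 cutoff, so the full $12,200 applies.
Retirement Saver's Credit: income exceeds $30,600 by $45,000, which is 45 full-or-partial $1,000 increments; reduction = 45 × $225 = $10,125, leaving $3,820.
Elderly Relief Credit: $75,600 is at or below the $330,300 threshold, so the full $5,140 applies.
Total: $12,200 + $3,820 + $5,140 = $21,160.

$21,160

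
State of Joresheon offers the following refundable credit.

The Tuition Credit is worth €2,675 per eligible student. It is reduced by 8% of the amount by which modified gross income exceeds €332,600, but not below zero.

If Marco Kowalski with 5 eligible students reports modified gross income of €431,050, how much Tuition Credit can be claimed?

Tuition Credit: base = 5 × €2,675 = €13,375. 8% of the €98,450 excess over €332,600 is €7,876; credit = €13,375 − €7,876 = €5,499.

€5,499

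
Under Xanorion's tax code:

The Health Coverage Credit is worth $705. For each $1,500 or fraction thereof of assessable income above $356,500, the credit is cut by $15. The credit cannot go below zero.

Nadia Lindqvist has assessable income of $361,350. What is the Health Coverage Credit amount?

Health Coverage Credit: income exceeds $356,500 by $4,850, which is 4 full-or-partial $1,500 increments; reduction = 4 × $15 = $60, leaving $645.

$645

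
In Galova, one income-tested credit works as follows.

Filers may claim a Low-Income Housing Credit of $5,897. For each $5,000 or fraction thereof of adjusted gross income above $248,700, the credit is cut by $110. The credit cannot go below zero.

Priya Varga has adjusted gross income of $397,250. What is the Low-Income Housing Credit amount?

Low-Income Housing Credit: income exceeds $248,700 by $148,550, which is 30 full-or-partial $5,000 increments; reduction = 30 × $110 = $3,300, leaving $2,597.

$2,597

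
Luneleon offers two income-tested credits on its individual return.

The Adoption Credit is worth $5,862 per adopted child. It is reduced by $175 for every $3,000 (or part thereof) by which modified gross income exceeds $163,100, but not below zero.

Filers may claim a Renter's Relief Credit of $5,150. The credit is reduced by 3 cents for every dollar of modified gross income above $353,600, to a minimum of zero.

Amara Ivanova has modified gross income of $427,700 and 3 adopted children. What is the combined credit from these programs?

Adoption Credit: base = 3 × $5,862 = $17,586. income exceeds $163,100 by $264,600, which is 89 full-or-partial $3,000 increments; reduction = 89 × $175 = $15,575, leaving $2,011.
Renter's Relief Credit: 3% of the $74,100 excess over $353,600 is $2,223; credit = $5,150 − $2,223 = $2,927.
Total: $2,011 + $2,927 = $4,938.

$4,938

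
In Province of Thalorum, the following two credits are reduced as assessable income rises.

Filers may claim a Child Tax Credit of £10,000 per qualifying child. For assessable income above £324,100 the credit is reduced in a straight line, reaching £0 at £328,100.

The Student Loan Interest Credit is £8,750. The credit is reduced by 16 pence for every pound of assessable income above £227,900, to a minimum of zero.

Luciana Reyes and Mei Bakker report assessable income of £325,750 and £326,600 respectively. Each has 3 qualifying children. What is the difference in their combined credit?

£6,375

Luciana (£325,750): Child Tax Credit: base = 3 × £10,000 = £30,000. £325,750 is £1,650 into a £4,000 phase-out range, leaving 2,350/4,000 of the credit: £30,000 × 2,350/4,000 = £17,625. Student Loan Interest Credit: 16% of the £97,850 excess over £227,900 is £15,656 ≥ base, so the credit is £0. total £17,625 + £0 = £17,625
Mei (£326,600): Child Tax Credit: base = 3 × £10,000 = £30,000. £326,600 is £2,500 into a £4,000 phase-out range, leaving 1,500/4,000 of the credit: £30,000 × 1,500/4,000 = £11,250. Student Loan Interest Credit: 16% of the £98,700 excess over £227,900 is £15,792 ≥ base, so the credit is £0. total £11,250 + £0 = £11,250
Difference: |£17,625 − £11,250| = £6,375.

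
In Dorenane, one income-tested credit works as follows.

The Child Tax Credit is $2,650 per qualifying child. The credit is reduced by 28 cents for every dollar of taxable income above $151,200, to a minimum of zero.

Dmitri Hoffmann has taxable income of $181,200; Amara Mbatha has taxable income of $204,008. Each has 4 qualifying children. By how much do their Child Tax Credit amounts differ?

$2,200

Dmitri ($181,200): Child Tax Credit: base = 4 × $2,650 = $10,600. 28% of the $30,000 excess over $151,200 is $8,400; credit = $10,600 − $8,400 = $2,200.
Amara ($204,008): Child Tax Credit: base = 4 × $2,650 = $10,600. 28% of the $52,808 excess over $151,200 is $14,786.24 ≥ base, so the credit is $0.
Difference: |$2,200 − $0| = $2,200.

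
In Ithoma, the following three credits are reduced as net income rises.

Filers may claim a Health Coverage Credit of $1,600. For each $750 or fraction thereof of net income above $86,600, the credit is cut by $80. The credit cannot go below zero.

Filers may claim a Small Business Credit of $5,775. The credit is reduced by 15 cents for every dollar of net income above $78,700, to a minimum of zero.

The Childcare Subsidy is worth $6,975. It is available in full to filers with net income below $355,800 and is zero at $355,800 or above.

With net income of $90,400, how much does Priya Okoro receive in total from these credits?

$12,115

Health Coverage Credit: income exceeds $86,600 by $3,800, which is 6 full-or-partial $750 increments; reduction = 6 × $80 = $480, leaving $1,120.
Small Business Credit: 15% of the $11,700 excess over $78,700 is $1,755; credit = $5,775 − $1,755 = $4,020.
Childcare Subsidy: $90,400 is below the $355,800 cutoff, so the full $6,975 applies.
Total: $1,120 + $4,020 + $6,975 = $12,115.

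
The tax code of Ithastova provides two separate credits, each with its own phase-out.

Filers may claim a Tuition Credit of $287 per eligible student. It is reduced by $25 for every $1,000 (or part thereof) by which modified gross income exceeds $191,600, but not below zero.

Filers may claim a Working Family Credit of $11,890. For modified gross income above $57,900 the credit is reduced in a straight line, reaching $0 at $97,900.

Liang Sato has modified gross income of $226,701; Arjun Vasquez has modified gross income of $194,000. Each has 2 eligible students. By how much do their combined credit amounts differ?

$499

Liang ($226,701): Tuition Credit: base = 2 × $287 = $574. income exceeds $191,600 by $35,101 → 36 increments × $25 = $900 ≥ base, so the credit is $0. Working Family Credit: $226,701 is at or above $97,900, so the credit is $0. total $0 + $0 = $0
Arjun ($194,000): Tuition Credit: base = 2 × $287 = $574. income exceeds $191,600 by $2,400, which is 3 full-or-partial $1,000 increments; reduction = 3 × $25 = $75, leaving $499. Working Family Credit: $194,000 is at or above $97,900, so the credit is $0. total $499 + $0 = $499
Difference: |$0 − $499| = $499.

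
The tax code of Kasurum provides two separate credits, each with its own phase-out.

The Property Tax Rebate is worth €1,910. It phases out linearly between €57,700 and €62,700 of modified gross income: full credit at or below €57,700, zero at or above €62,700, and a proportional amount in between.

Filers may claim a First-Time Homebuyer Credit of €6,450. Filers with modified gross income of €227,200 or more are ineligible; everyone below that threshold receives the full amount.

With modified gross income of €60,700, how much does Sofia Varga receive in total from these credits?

€7,214

Property Tax Rebate: €60,700 is €3,000 into a €5,000 phase-out range, leaving 2,000/5,000 of the credit: €1,910 × 2,000/5,000 = €764.
First-Time Homebuyer Credit: €60,700 is below the €227,200 cutoff, so the full €6,450 applies.
Total: €764 + €6,450 = €7,214.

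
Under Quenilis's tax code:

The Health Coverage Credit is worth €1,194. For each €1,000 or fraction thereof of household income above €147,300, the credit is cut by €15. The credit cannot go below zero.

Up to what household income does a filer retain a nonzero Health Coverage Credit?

After 79 increments the reduction is 79 × €15 = €1,185, leaving €9; one more increment wipes it out. Increment 79 ends at excess 79 × €1,000 = €79,000, so the highest qualifying income is €147,300 + €79,000 = €226,300.

€226,300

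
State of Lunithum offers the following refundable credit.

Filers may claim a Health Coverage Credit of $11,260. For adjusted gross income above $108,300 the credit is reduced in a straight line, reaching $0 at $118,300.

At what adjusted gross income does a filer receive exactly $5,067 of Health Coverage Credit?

$5,067 is 5,067/11,260 of the full $11,260, so 6,193/11,260 of the $10,000 range has been used: income = $108,300 + $10,000 × 6,193/11,260 = $113,800.

$113,800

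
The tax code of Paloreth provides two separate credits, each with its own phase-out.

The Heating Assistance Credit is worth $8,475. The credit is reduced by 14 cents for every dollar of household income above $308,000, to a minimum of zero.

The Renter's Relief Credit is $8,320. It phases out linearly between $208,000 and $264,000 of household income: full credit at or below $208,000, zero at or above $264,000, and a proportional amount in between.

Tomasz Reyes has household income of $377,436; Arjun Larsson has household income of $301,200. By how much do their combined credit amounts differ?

Tomasz ($377,436): Heating Assistance Credit: 14% of the $69,436 excess over $308,000 is $9,721.04 ≥ base, so the credit is $0. Renter's Relief Credit: $377,436 is at or above $264,000, so the credit is $0. total $0 + $0 = $0
Arjun ($301,200): Heating Assistance Credit: $301,200 is at or below the $308,000 threshold, so the full $8,475 applies. Renter's Relief Credit: $301,200 is at or above $264,000, so the credit is $0. total $8,475 + $0 = $8,475
Difference: |$0 − $8,475| = $8,475.

$8,475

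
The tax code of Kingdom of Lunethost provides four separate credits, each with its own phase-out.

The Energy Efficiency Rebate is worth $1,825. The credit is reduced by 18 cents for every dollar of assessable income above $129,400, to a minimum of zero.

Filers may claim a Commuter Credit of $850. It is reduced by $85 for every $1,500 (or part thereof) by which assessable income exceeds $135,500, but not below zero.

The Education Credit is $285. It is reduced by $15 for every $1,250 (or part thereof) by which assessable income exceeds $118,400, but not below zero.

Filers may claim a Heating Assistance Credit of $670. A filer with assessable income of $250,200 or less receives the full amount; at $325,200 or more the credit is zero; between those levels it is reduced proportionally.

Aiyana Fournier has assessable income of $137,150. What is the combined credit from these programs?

$1,840

Energy Efficiency Rebate: 18% of the $7,750 excess over $129,400 is $1,395; credit = $1,825 − $1,395 = $430.
Commuter Credit: income exceeds $135,500 by $1,650, which is 2 full-or-partial $1,500 increments; reduction = 2 × $85 = $170, leaving $680.
Education Credit: income exceeds $118,400 by $18,750, which is 15 full-or-partial $1,250 increments; reduction = 15 × $15 = $225, leaving $60.
Heating Assistance Credit: $137,150 is at or below the $250,200 threshold, so the full $670 applies.
Total: $430 + $680 + $60 + $670 = $1,840.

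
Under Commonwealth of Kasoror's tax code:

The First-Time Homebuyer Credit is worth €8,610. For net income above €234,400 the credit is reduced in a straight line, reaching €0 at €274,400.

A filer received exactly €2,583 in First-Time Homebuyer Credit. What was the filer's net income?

€262,400

€2,583 is 2,583/8,610 of the full €8,610, so 6,027/8,610 of the €40,000 range has been used: income = €234,400 + €40,000 × 6,027/8,610 = €262,400.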